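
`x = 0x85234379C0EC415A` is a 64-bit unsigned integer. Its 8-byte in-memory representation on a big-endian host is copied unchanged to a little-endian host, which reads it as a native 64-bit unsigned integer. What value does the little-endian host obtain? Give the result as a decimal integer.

6503739648312025989

Stored big-endian, the bytes at ascending addresses are 85 23 43 79 C0 EC 41 5A.
Read back as little-endian, the first byte is least significant, giving 0x5A41ECC079432385.
0x5A41ECC079432385 = 6503739648312025989.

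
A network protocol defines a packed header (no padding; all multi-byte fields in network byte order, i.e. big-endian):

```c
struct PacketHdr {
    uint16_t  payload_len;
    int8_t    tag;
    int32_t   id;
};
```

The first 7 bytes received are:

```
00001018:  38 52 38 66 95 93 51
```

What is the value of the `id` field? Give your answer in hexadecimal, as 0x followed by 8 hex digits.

0x66959351

`id` follows `payload_len` (2 B), `tag` (1 B), so it starts at offset 2 + 1 = 3 and occupies 4 bytes.
Bytes at offsets 3..6: 66 95 93 51.
Big-endian stores the most-significant byte at the lowest address.
The bytes are already most-significant first: 0x66959351.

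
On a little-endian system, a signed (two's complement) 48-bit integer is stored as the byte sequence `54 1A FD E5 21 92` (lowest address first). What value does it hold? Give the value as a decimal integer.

Little-endian stores the least-significant byte at the lowest address.
Reassemble most-significant byte first: 92 21 E5 FD 1A 54 → 0x9221E5FD1A54.
Top bit is set, so as a signed 48-bit value this is 0x9221E5FD1A54 − 2^48 = -120800686564780.

-120800686564780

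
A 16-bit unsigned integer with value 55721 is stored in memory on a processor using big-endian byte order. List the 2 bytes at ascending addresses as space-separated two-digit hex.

D9 A9

55721 in hexadecimal, padded to 16 bits, is 0xD9A9.
Split into bytes (most-significant first): D9 A9.
Big-endian: lowest address holds the most-significant byte.
So the memory order matches the most-significant-first order: D9 A9.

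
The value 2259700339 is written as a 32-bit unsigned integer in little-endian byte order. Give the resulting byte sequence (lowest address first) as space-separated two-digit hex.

2259700339 in hexadecimal, padded to 32 bits, is 0x86B04A73.
Split into bytes (most-significant first): 86 B0 4A 73.
Little-endian: lowest address holds the least-significant byte.
So at ascending addresses the bytes are 73 4A B0 86.

73 4A B0 86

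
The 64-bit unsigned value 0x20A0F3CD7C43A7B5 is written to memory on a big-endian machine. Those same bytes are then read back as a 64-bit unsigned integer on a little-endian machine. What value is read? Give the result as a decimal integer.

Stored big-endian, the bytes at ascending addresses are 20 A0 F3 CD 7C 43 A7 B5.
Read back as little-endian, the first byte is least significant, giving 0xB5A7437CCDF3A020.
0xB5A7437CCDF3A020 = 13089505045285937184.

13089505045285937184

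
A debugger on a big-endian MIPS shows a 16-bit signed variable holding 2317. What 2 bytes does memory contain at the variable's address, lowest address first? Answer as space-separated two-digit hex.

09 0D

2317 in hexadecimal, padded to 16 bits, is 0x090D.
Split into bytes (most-significant first): 09 0D.
In big-endian order the high byte comes first in memory.
So the memory order matches the most-significant-first order: 09 0D.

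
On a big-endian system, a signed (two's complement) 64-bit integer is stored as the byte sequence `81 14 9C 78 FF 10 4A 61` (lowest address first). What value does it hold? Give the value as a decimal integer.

-9145512899793368479

In big-endian order the high byte comes first in memory.
The bytes are already most-significant first: 0x81149C78FF104A61.
Top bit is set, so as a signed 64-bit value this is 0x81149C78FF104A61 − 2^64 = -9145512899793368479.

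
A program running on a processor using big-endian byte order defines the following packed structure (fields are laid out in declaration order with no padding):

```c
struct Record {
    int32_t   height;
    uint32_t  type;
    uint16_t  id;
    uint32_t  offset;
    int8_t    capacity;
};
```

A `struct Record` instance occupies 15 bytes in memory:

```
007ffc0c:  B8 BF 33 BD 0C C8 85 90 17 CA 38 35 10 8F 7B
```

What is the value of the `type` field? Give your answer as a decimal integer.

`type` follows `height` (4 bytes), so it starts at byte offset 4 and occupies 4 bytes.
Bytes at offsets 4..7: 0C C8 85 90.
In big-endian order the high byte comes first in memory.
The bytes are already most-significant first: 0x0CC88590.
0x0CC88590 = 214467984.

214467984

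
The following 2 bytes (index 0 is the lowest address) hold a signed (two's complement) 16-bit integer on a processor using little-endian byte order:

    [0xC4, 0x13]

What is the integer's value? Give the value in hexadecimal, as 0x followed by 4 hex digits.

Little-endian stores the least-significant byte at the lowest address.
Reassemble most-significant byte first: 13 C4 → 0x13C4.

0x13C4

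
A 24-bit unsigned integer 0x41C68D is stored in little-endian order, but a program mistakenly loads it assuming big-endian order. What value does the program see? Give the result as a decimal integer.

Stored little-endian, the bytes at ascending addresses are 8D C6 41.
Read back as big-endian, the last byte is least significant, giving 0x8DC641.
0x8DC641 = 9291329.

9291329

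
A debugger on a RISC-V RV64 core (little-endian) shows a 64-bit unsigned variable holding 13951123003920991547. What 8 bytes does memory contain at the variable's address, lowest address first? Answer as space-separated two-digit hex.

13951123003920991547 in hexadecimal, padded to 64 bits, is 0xC19C5874B27DC53B.
Split into bytes (most-significant first): C1 9C 58 74 B2 7D C5 3B.
In little-endian order the low byte comes first in memory.
So at ascending addresses the bytes are 3B C5 7D B2 74 58 9C C1.

3B C5 7D B2 74 58 9C C1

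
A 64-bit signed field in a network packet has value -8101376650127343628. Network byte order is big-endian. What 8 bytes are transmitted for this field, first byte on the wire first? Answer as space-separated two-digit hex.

8F 92 20 DC 11 83 FF F4

Two's complement of -8101376650127343628 in 64 bits: 8101376650127343628 = 0x706DDF23EE7C000C; invert → 0x8F9220DC1183FFF3; add 1 → 0x8F9220DC1183FFF4.
Split into bytes (most-significant first): 8F 92 20 DC 11 83 FF F4.
Big-endian stores the most-significant byte at the lowest address.
So the memory order matches the most-significant-first order: 8F 92 20 DC 11 83 FF F4.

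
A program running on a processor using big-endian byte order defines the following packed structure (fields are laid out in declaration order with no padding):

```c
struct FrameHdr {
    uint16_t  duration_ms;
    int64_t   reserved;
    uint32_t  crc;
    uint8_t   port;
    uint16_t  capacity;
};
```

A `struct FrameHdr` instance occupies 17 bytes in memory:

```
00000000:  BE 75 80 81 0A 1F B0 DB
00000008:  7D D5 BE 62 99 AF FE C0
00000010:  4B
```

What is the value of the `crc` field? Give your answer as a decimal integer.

`crc` follows `duration_ms` (2 B), `reserved` (8 B), so it starts at offset 2 + 8 = 10 and occupies 4 bytes.
Bytes at offsets 10..13: BE 62 99 AF.
In big-endian order the high byte comes first in memory.
The bytes are already most-significant first: 0xBE6299AF.
0xBE6299AF = 3194132911.

3194132911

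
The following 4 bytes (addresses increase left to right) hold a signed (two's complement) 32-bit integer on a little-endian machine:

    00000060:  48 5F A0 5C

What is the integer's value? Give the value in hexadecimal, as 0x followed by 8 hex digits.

Little-endian: lowest address holds the least-significant byte.
Reassemble most-significant byte first: 5C A0 5F 48 → 0x5CA05F48.

0x5CA05F48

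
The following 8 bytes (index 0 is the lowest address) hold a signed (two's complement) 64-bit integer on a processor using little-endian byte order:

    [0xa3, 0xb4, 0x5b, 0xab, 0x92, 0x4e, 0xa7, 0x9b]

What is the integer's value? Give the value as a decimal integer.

-7230724284872936285

In little-endian order the low byte comes first in memory.
Reassemble most-significant byte first: 9B A7 4E 92 AB 5B B4 A3 → 0x9BA74E92AB5BB4A3.
Top bit is set, so as a signed 64-bit value this is 0x9BA74E92AB5BB4A3 − 2^64 = -7230724284872936285.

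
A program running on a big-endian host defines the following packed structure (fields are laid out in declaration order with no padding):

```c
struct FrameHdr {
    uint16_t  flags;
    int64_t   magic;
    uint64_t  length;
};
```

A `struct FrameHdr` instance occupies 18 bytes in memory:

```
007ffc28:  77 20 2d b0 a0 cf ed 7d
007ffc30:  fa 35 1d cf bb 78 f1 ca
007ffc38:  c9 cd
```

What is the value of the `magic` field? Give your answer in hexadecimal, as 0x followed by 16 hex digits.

0x2DB0A0CFED7DFA35

`magic` follows `flags` (2 bytes), so it starts at byte offset 2 and occupies 8 bytes.
Bytes at offsets 2..9: 2D B0 A0 CF ED 7D FA 35.
Big-endian: lowest address holds the most-significant byte.
The bytes are already most-significant first: 0x2DB0A0CFED7DFA35.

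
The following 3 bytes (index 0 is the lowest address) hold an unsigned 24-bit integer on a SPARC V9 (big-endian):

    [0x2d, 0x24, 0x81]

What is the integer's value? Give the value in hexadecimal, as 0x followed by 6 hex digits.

Big-endian stores the most-significant byte at the lowest address.
The bytes are already most-significant first: 0x2D2481.

0x2D2481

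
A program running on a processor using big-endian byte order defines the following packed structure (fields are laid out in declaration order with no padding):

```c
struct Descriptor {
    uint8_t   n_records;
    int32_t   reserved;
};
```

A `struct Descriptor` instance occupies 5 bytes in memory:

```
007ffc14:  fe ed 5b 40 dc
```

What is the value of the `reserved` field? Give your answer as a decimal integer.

`reserved` follows `n_records` (1 byte), so it starts at byte offset 1 and occupies 4 bytes.
Bytes at offsets 1..4: ED 5B 40 DC.
Big-endian stores the most-significant byte at the lowest address.
The bytes are already most-significant first: 0xED5B40DC.
Top bit is set, so as a signed 32-bit value this is 0xED5B40DC − 2^32 = -312786724.

-312786724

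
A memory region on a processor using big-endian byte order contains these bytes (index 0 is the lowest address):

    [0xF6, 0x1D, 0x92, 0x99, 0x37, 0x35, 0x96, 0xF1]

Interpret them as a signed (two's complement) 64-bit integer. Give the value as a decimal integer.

-712251979300759823

Big-endian stores the most-significant byte at the lowest address.
The bytes are already most-significant first: 0xF61D9299373596F1.
Top bit is set, so as a signed 64-bit value this is 0xF61D9299373596F1 − 2^64 = -712251979300759823.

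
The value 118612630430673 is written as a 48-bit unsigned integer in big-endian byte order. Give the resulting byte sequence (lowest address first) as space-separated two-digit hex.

6B E0 A7 B3 E3 D1

118612630430673 in hexadecimal, padded to 48 bits, is 0x6BE0A7B3E3D1.
Split into bytes (most-significant first): 6B E0 A7 B3 E3 D1.
Big-endian: lowest address holds the most-significant byte.
So the memory order matches the most-significant-first order: 6B E0 A7 B3 E3 D1.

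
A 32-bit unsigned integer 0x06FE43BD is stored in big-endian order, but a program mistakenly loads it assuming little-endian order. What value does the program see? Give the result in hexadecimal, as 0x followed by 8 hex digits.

0xBD43FE06

Stored big-endian, the bytes at ascending addresses are 06 FE 43 BD.
Read back as little-endian, the first byte is least significant, giving 0xBD43FE06.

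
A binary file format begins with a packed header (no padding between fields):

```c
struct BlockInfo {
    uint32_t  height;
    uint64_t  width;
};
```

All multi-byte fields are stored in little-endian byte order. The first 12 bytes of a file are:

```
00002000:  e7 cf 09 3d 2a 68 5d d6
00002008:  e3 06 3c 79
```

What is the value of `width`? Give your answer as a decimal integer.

`width` follows `height` (4 bytes), so it starts at byte offset 4 and occupies 8 bytes.
Bytes at offsets 4..11: 2A 68 5D D6 E3 06 3C 79.
Little-endian stores the least-significant byte at the lowest address.
Reassemble most-significant byte first: 79 3C 06 E3 D6 5D 68 2A → 0x793C06E3D65D682A.
0x793C06E3D65D682A = 8735864952815708202.

8735864952815708202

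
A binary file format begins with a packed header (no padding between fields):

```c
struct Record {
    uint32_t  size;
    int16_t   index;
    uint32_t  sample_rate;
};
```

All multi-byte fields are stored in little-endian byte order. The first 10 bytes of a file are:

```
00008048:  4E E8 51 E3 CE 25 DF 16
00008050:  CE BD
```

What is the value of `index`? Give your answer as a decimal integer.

`index` follows `size` (4 bytes), so it starts at byte offset 4 and occupies 2 bytes.
Bytes at offsets 4..5: CE 25.
Little-endian: lowest address holds the least-significant byte.
Reassemble most-significant byte first: 25 CE → 0x25CE.
0x25CE = 9678.

9678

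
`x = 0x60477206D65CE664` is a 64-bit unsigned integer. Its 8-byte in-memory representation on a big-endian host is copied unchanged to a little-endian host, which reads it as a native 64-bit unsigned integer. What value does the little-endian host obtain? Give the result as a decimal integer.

7270600722737153888

Stored big-endian, the bytes at ascending addresses are 60 47 72 06 D6 5C E6 64.
Read back as little-endian, the first byte is least significant, giving 0x64E65CD606724760.
0x64E65CD606724760 = 7270600722737153888.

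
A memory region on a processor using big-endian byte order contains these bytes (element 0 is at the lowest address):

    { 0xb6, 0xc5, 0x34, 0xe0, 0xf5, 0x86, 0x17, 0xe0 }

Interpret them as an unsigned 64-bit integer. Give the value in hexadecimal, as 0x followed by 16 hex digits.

Big-endian: lowest address holds the most-significant byte.
The bytes are already most-significant first: 0xB6C534E0F58617E0.

0xB6C534E0F58617E0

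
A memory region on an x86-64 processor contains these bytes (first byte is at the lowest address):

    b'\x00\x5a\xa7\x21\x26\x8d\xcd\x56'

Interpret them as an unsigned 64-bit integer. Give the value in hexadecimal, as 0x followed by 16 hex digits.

Little-endian: lowest address holds the least-significant byte.
Reassemble most-significant byte first: 56 CD 8D 26 21 A7 5A 00 → 0x56CD8D2621A75A00.

0x56CD8D2621A75A00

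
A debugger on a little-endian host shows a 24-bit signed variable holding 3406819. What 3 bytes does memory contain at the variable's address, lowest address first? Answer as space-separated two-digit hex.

3406819 in hexadecimal, padded to 24 bits, is 0x33FBE3.
Split into bytes (most-significant first): 33 FB E3.
In little-endian order the low byte comes first in memory.
So at ascending addresses the bytes are E3 FB 33.

E3 FB 33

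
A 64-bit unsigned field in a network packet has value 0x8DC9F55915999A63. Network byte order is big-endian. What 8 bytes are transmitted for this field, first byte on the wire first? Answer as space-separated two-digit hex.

Split into bytes (most-significant first): 8D C9 F5 59 15 99 9A 63.
Big-endian: lowest address holds the most-significant byte.
So the memory order matches the most-significant-first order: 8D C9 F5 59 15 99 9A 63.

8D C9 F5 59 15 99 9A 63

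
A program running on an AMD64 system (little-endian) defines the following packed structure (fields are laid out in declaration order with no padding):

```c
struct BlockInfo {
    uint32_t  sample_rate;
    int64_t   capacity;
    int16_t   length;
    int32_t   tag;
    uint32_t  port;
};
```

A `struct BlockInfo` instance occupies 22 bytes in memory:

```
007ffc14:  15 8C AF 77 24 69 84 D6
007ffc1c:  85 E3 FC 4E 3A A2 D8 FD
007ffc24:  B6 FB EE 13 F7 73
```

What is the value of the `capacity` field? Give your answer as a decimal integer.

`capacity` follows `sample_rate` (4 bytes), so it starts at byte offset 4 and occupies 8 bytes.
Bytes at offsets 4..11: 24 69 84 D6 85 E3 FC 4E.
In little-endian order the low byte comes first in memory.
Reassemble most-significant byte first: 4E FC E3 85 D6 84 69 24 → 0x4EFCE385D6846924.
0x4EFCE385D6846924 = 5691674193058621732.

5691674193058621732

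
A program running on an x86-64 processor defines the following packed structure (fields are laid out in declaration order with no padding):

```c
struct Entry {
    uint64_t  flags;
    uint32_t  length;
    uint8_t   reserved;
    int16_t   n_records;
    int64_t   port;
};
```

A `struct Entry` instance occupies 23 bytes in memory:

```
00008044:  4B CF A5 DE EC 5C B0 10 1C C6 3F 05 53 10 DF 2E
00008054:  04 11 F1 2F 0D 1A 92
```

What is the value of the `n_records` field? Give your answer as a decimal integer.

`n_records` follows `flags` (8 B), `length` (4 B), `reserved` (1 B), so it starts at offset 8 + 4 + 1 = 13 and occupies 2 bytes.
Bytes at offsets 13..14: 10 DF.
In little-endian order the low byte comes first in memory.
Reassemble most-significant byte first: DF 10 → 0xDF10.
Top bit is set, so as a signed 16-bit value this is 0xDF10 − 2^16 = -8432.

-8432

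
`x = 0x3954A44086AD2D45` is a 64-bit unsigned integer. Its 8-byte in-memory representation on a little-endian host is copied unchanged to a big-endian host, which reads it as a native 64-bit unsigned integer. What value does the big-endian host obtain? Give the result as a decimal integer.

Stored little-endian, the bytes at ascending addresses are 45 2D AD 86 40 A4 54 39.
Read back as big-endian, the last byte is least significant, giving 0x452DAD8640A45439.
0x452DAD8640A45439 = 4984831154690741305.

4984831154690741305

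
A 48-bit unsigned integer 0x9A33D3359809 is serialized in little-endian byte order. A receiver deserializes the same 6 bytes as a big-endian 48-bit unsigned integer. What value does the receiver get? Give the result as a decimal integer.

10549342712730

Stored little-endian, the bytes at ascending addresses are 09 98 35 D3 33 9A.
Read back as big-endian, the last byte is least significant, giving 0x099835D3339A.
0x099835D3339A = 10549342712730.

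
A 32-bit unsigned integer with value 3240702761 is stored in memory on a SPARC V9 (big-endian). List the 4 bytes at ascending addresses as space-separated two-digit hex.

C1 29 33 29

3240702761 in hexadecimal, padded to 32 bits, is 0xC1293329.
Split into bytes (most-significant first): C1 29 33 29.
Big-endian stores the most-significant byte at the lowest address.
So the memory order matches the most-significant-first order: C1 29 33 29.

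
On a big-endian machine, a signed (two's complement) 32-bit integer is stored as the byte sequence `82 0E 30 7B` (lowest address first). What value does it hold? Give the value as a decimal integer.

Big-endian stores the most-significant byte at the lowest address.
The bytes are already most-significant first: 0x820E307B.
Top bit is set, so as a signed 32-bit value this is 0x820E307B − 2^32 = -2112999301.

-2112999301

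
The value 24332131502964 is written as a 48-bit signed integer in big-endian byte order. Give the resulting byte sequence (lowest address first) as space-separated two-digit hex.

24332131502964 in hexadecimal, padded to 48 bits, is 0x1621440E0B74.
Split into bytes (most-significant first): 16 21 44 0E 0B 74.
Big-endian: lowest address holds the most-significant byte.
So the memory order matches the most-significant-first order: 16 21 44 0E 0B 74.

16 21 44 0E 0B 74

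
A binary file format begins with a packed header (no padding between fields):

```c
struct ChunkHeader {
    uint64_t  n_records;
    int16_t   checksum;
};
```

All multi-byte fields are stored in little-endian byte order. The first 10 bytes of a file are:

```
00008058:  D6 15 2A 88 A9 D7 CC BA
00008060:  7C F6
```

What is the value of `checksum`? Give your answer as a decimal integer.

-2436

`checksum` follows `n_records` (8 bytes), so it starts at byte offset 8 and occupies 2 bytes.
Bytes at offsets 8..9: 7C F6.
Little-endian stores the least-significant byte at the lowest address.
Reassemble most-significant byte first: F6 7C → 0xF67C.
Top bit is set, so as a signed 16-bit value this is 0xF67C − 2^16 = -2436.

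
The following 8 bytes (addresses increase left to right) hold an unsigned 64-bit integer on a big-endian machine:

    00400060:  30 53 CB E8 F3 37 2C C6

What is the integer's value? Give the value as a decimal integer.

3482351138260856006

In big-endian order the high byte comes first in memory.
The bytes are already most-significant first: 0x3053CBE8F3372CC6.
0x3053CBE8F3372CC6 = 3482351138260856006.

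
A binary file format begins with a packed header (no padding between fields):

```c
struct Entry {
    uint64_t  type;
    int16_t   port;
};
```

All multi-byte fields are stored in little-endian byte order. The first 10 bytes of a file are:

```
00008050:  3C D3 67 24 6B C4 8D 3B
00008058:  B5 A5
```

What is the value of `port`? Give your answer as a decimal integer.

`port` follows `type` (8 bytes), so it starts at byte offset 8 and occupies 2 bytes.
Bytes at offsets 8..9: B5 A5.
In little-endian order the low byte comes first in memory.
Reassemble most-significant byte first: A5 B5 → 0xA5B5.
Top bit is set, so as a signed 16-bit value this is 0xA5B5 − 2^16 = -23115.

-23115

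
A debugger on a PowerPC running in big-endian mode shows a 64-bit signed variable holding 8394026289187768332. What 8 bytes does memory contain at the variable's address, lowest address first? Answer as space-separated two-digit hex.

8394026289187768332 in hexadecimal, padded to 64 bits, is 0x747D926FC253C80C.
Split into bytes (most-significant first): 74 7D 92 6F C2 53 C8 0C.
Big-endian: lowest address holds the most-significant byte.
So the memory order matches the most-significant-first order: 74 7D 92 6F C2 53 C8 0C.

74 7D 92 6F C2 53 C8 0C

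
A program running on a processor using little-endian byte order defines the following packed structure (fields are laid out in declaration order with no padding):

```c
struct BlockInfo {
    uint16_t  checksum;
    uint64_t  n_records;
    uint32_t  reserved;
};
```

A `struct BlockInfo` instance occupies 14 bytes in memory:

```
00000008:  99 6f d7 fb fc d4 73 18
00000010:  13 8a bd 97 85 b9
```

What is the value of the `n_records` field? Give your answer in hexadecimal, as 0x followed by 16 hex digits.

`n_records` follows `checksum` (2 bytes), so it starts at byte offset 2 and occupies 8 bytes.
Bytes at offsets 2..9: D7 FB FC D4 73 18 13 8A.
In little-endian order the low byte comes first in memory.
Reassemble most-significant byte first: 8A 13 18 73 D4 FC FB D7 → 0x8A131873D4FCFBD7.

0x8A131873D4FCFBD7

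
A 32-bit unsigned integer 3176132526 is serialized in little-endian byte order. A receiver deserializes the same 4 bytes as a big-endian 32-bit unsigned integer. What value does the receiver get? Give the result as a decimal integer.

3176132526 in 32-bit hexadecimal is 0xBD4FEFAE.
Stored little-endian, the bytes at ascending addresses are AE EF 4F BD.
Read back as big-endian, the last byte is least significant, giving 0xAEEF4FBD.
0xAEEF4FBD = 2934919101.

2934919101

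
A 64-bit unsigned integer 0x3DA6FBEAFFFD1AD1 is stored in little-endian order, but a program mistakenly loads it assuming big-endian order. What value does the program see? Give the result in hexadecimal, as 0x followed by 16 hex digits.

Stored little-endian, the bytes at ascending addresses are D1 1A FD FF EA FB A6 3D.
Read back as big-endian, the last byte is least significant, giving 0xD11AFDFFEAFBA63D.

0xD11AFDFFEAFBA63D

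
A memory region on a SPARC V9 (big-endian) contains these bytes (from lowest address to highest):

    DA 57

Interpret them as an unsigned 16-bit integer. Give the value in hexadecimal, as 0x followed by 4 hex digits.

0xDA57

Big-endian: lowest address holds the most-significant byte.
The bytes are already most-significant first: 0xDA57.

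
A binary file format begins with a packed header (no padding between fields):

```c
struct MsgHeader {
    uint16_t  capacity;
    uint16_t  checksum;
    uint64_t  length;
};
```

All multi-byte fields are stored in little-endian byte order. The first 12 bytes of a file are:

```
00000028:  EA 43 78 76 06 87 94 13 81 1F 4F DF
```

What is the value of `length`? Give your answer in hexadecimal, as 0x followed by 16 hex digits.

0xDF4F1F8113948706

`length` follows `capacity` (2 B), `checksum` (2 B), so it starts at offset 2 + 2 = 4 and occupies 8 bytes.
Bytes at offsets 4..11: 06 87 94 13 81 1F 4F DF.
In little-endian order the low byte comes first in memory.
Reassemble most-significant byte first: DF 4F 1F 81 13 94 87 06 → 0xDF4F1F8113948706.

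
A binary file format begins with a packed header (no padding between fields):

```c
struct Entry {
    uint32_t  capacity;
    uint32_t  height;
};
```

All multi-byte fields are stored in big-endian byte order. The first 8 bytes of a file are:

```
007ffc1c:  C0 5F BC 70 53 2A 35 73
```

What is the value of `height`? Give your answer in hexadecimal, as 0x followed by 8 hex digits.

`height` follows `capacity` (4 bytes), so it starts at byte offset 4 and occupies 4 bytes.
Bytes at offsets 4..7: 53 2A 35 73.
In big-endian order the high byte comes first in memory.
The bytes are already most-significant first: 0x532A3573.

0x532A3573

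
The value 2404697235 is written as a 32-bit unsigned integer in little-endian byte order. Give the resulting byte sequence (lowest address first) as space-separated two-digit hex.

2404697235 in hexadecimal, padded to 32 bits, is 0x8F54C493.
Split into bytes (most-significant first): 8F 54 C4 93.
Little-endian: lowest address holds the least-significant byte.
So at ascending addresses the bytes are 93 C4 54 8F.

93 C4 54 8F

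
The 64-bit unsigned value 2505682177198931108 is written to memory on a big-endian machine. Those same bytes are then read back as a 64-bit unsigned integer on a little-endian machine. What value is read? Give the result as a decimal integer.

11834606718539056418

2505682177198931108 in 64-bit hexadecimal is 0x22C5F8AA1BF83CA4.
Stored big-endian, the bytes at ascending addresses are 22 C5 F8 AA 1B F8 3C A4.
Read back as little-endian, the first byte is least significant, giving 0xA43CF81BAAF8C522.
0xA43CF81BAAF8C522 = 11834606718539056418.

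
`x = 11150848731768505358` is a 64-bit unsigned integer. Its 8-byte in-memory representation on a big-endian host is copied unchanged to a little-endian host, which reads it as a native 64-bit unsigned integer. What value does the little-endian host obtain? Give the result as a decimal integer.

1027996650641407898

11150848731768505358 in 64-bit hexadecimal is 0x9ABFC5D7812D440E.
Stored big-endian, the bytes at ascending addresses are 9A BF C5 D7 81 2D 44 0E.
Read back as little-endian, the first byte is least significant, giving 0x0E442D81D7C5BF9A.
0x0E442D81D7C5BF9A = 1027996650641407898.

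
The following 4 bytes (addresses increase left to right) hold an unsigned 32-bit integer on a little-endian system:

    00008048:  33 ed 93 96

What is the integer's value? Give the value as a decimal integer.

In little-endian order the low byte comes first in memory.
Reassemble most-significant byte first: 96 93 ED 33 → 0x9693ED33.
0x9693ED33 = 2526276915.

2526276915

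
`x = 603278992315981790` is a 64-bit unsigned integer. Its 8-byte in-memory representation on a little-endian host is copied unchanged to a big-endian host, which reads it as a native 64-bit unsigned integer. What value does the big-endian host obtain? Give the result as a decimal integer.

16005638134935543560

603278992315981790 in 64-bit hexadecimal is 0x085F470C15731FDE.
Stored little-endian, the bytes at ascending addresses are DE 1F 73 15 0C 47 5F 08.
Read back as big-endian, the last byte is least significant, giving 0xDE1F73150C475F08.
0xDE1F73150C475F08 = 16005638134935543560.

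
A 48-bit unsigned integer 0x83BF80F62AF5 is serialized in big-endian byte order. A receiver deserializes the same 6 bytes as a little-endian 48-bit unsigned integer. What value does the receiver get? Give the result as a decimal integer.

269564873064323

Stored big-endian, the bytes at ascending addresses are 83 BF 80 F6 2A F5.
Read back as little-endian, the first byte is least significant, giving 0xF52AF680BF83.
0xF52AF680BF83 = 269564873064323.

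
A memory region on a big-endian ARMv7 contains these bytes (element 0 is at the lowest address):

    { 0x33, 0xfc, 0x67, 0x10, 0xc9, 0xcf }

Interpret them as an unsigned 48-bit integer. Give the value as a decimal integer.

57159153928655

In big-endian order the high byte comes first in memory.
The bytes are already most-significant first: 0x33FC6710C9CF.
0x33FC6710C9CF = 57159153928655.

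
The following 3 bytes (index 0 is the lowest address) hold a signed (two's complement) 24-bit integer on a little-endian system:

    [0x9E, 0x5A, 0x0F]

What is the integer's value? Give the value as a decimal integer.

Little-endian: lowest address holds the least-significant byte.
Reassemble most-significant byte first: 0F 5A 9E → 0x0F5A9E.
0x0F5A9E = 1006238.

1006238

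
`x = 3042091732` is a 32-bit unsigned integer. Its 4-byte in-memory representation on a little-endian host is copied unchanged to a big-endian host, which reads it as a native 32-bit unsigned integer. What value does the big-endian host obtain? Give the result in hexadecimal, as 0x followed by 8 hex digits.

3042091732 in 32-bit hexadecimal is 0xB552A2D4.
Stored little-endian, the bytes at ascending addresses are D4 A2 52 B5.
Read back as big-endian, the last byte is least significant, giving 0xD4A252B5.

0xD4A252B5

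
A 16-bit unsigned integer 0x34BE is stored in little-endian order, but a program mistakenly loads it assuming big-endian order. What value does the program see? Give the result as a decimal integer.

48692

Stored little-endian, the bytes at ascending addresses are BE 34.
Read back as big-endian, the last byte is least significant, giving 0xBE34.
0xBE34 = 48692.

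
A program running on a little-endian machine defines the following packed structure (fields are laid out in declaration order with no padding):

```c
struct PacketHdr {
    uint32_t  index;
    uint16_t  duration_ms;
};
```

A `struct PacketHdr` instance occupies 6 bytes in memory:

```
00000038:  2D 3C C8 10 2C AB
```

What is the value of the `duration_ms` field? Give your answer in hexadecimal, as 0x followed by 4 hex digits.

`duration_ms` follows `index` (4 bytes), so it starts at byte offset 4 and occupies 2 bytes.
Bytes at offsets 4..5: 2C AB.
Little-endian stores the least-significant byte at the lowest address.
Reassemble most-significant byte first: AB 2C → 0xAB2C.

0xAB2C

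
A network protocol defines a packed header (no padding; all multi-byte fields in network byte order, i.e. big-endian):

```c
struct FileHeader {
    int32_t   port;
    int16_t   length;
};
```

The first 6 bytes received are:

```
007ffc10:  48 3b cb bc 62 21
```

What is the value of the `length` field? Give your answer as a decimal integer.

25121

`length` follows `port` (4 bytes), so it starts at byte offset 4 and occupies 2 bytes.
Bytes at offsets 4..5: 62 21.
In big-endian order the high byte comes first in memory.
The bytes are already most-significant first: 0x6221.
0x6221 = 25121.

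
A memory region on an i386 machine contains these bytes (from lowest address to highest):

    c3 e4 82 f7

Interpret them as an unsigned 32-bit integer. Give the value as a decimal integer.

Little-endian stores the least-significant byte at the lowest address.
Reassemble most-significant byte first: F7 82 E4 C3 → 0xF782E4C3.
0xF782E4C3 = 4152550595.

4152550595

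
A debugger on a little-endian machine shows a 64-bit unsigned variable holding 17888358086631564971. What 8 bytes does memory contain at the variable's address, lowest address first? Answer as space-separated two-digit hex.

AB 26 A9 38 E7 36 40 F8

17888358086631564971 in hexadecimal, padded to 64 bits, is 0xF84036E738A926AB.
Split into bytes (most-significant first): F8 40 36 E7 38 A9 26 AB.
Little-endian: lowest address holds the least-significant byte.
So at ascending addresses the bytes are AB 26 A9 38 E7 36 40 F8.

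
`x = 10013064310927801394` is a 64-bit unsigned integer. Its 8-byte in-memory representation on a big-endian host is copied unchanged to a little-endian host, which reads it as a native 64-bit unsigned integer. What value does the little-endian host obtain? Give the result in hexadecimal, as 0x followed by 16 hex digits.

0x323CFE75F08CF58A

10013064310927801394 in 64-bit hexadecimal is 0x8AF58CF075FE3C32.
Stored big-endian, the bytes at ascending addresses are 8A F5 8C F0 75 FE 3C 32.
Read back as little-endian, the first byte is least significant, giving 0x323CFE75F08CF58A.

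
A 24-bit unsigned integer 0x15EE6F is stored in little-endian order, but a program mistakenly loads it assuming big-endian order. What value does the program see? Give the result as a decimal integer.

7335445

Stored little-endian, the bytes at ascending addresses are 6F EE 15.
Read back as big-endian, the last byte is least significant, giving 0x6FEE15.
0x6FEE15 = 7335445.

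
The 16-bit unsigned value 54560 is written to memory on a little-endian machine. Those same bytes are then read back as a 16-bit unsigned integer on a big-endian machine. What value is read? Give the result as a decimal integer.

8405

54560 in 16-bit hexadecimal is 0xD520.
Stored little-endian, the bytes at ascending addresses are 20 D5.
Read back as big-endian, the last byte is least significant, giving 0x20D5.
0x20D5 = 8405.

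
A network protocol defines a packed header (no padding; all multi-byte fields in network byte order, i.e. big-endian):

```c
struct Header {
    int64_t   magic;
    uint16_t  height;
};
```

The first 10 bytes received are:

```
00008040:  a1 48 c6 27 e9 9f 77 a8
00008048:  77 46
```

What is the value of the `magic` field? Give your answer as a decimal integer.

-6824987360554420312

`magic` is the first field, at byte offset 0, occupying 8 bytes.
Bytes at offsets 0..7: A1 48 C6 27 E9 9F 77 A8.
Big-endian stores the most-significant byte at the lowest address.
The bytes are already most-significant first: 0xA148C627E99F77A8.
Top bit is set, so as a signed 64-bit value this is 0xA148C627E99F77A8 − 2^64 = -6824987360554420312.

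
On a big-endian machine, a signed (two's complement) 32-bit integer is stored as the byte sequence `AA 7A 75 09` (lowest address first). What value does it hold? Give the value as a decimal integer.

In big-endian order the high byte comes first in memory.
The bytes are already most-significant first: 0xAA7A7509.
Top bit is set, so as a signed 32-bit value this is 0xAA7A7509 − 2^32 = -1434815223.

-1434815223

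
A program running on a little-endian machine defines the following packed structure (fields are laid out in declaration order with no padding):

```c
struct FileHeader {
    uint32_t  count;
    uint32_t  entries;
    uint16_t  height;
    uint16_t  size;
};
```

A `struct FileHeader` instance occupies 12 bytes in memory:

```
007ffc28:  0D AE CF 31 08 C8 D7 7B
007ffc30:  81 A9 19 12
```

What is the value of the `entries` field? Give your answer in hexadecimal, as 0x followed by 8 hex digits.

0x7BD7C808

`entries` follows `count` (4 bytes), so it starts at byte offset 4 and occupies 4 bytes.
Bytes at offsets 4..7: 08 C8 D7 7B.
Little-endian stores the least-significant byte at the lowest address.
Reassemble most-significant byte first: 7B D7 C8 08 → 0x7BD7C808.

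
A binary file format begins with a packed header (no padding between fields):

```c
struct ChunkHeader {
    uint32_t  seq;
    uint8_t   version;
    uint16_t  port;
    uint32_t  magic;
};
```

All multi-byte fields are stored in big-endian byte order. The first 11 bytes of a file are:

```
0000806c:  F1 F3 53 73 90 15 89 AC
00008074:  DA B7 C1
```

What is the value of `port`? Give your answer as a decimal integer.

`port` follows `seq` (4 B), `version` (1 B), so it starts at offset 4 + 1 = 5 and occupies 2 bytes.
Bytes at offsets 5..6: 15 89.
In big-endian order the high byte comes first in memory.
The bytes are already most-significant first: 0x1589.
0x1589 = 5513.

5513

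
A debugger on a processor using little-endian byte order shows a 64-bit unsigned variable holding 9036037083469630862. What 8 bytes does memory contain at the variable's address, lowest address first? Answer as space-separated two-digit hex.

8E CD 76 39 DA 73 66 7D

9036037083469630862 in hexadecimal, padded to 64 bits, is 0x7D6673DA3976CD8E.
Split into bytes (most-significant first): 7D 66 73 DA 39 76 CD 8E.
Little-endian: lowest address holds the least-significant byte.
So at ascending addresses the bytes are 8E CD 76 39 DA 73 66 7D.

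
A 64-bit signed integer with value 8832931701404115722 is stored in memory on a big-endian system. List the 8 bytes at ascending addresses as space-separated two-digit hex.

7A 94 E0 95 63 7A A3 0A

8832931701404115722 in hexadecimal, padded to 64 bits, is 0x7A94E095637AA30A.
Split into bytes (most-significant first): 7A 94 E0 95 63 7A A3 0A.
Big-endian stores the most-significant byte at the lowest address.
So the memory order matches the most-significant-first order: 7A 94 E0 95 63 7A A3 0A.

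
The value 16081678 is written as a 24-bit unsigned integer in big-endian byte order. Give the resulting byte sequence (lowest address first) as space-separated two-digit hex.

16081678 in hexadecimal, padded to 24 bits, is 0xF5630E.
Split into bytes (most-significant first): F5 63 0E.
Big-endian: lowest address holds the most-significant byte.
So the memory order matches the most-significant-first order: F5 63 0E.

F5 63 0E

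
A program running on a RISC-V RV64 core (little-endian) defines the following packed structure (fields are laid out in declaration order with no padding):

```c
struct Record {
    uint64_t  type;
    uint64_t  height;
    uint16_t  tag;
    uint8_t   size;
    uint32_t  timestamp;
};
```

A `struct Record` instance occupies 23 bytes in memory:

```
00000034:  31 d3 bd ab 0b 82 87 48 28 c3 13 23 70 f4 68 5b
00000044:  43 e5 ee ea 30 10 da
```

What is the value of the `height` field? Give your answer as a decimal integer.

6586783217491362600

`height` follows `type` (8 bytes), so it starts at byte offset 8 and occupies 8 bytes.
Bytes at offsets 8..15: 28 C3 13 23 70 F4 68 5B.
Little-endian stores the least-significant byte at the lowest address.
Reassemble most-significant byte first: 5B 68 F4 70 23 13 C3 28 → 0x5B68F4702313C328.
0x5B68F4702313C328 = 6586783217491362600.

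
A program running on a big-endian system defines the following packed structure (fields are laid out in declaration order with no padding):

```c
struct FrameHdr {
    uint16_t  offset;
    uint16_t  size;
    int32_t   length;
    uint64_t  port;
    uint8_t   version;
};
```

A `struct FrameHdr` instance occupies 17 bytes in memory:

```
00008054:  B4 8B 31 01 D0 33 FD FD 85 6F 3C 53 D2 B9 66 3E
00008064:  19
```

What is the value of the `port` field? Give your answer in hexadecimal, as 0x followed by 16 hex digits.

0x856F3C53D2B9663E

`port` follows `offset` (2 B), `size` (2 B), `length` (4 B), so it starts at offset 2 + 2 + 4 = 8 and occupies 8 bytes.
Bytes at offsets 8..15: 85 6F 3C 53 D2 B9 66 3E.
Big-endian: lowest address holds the most-significant byte.
The bytes are already most-significant first: 0x856F3C53D2B9663E.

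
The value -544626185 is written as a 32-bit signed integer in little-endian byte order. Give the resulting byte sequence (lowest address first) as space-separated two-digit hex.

F7 A9 89 DF

Two's complement of -544626185 in 32 bits: 544626185 = 0x20765609; invert → 0xDF89A9F6; add 1 → 0xDF89A9F7.
Split into bytes (most-significant first): DF 89 A9 F7.
Little-endian stores the least-significant byte at the lowest address.
So at ascending addresses the bytes are F7 A9 89 DF.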